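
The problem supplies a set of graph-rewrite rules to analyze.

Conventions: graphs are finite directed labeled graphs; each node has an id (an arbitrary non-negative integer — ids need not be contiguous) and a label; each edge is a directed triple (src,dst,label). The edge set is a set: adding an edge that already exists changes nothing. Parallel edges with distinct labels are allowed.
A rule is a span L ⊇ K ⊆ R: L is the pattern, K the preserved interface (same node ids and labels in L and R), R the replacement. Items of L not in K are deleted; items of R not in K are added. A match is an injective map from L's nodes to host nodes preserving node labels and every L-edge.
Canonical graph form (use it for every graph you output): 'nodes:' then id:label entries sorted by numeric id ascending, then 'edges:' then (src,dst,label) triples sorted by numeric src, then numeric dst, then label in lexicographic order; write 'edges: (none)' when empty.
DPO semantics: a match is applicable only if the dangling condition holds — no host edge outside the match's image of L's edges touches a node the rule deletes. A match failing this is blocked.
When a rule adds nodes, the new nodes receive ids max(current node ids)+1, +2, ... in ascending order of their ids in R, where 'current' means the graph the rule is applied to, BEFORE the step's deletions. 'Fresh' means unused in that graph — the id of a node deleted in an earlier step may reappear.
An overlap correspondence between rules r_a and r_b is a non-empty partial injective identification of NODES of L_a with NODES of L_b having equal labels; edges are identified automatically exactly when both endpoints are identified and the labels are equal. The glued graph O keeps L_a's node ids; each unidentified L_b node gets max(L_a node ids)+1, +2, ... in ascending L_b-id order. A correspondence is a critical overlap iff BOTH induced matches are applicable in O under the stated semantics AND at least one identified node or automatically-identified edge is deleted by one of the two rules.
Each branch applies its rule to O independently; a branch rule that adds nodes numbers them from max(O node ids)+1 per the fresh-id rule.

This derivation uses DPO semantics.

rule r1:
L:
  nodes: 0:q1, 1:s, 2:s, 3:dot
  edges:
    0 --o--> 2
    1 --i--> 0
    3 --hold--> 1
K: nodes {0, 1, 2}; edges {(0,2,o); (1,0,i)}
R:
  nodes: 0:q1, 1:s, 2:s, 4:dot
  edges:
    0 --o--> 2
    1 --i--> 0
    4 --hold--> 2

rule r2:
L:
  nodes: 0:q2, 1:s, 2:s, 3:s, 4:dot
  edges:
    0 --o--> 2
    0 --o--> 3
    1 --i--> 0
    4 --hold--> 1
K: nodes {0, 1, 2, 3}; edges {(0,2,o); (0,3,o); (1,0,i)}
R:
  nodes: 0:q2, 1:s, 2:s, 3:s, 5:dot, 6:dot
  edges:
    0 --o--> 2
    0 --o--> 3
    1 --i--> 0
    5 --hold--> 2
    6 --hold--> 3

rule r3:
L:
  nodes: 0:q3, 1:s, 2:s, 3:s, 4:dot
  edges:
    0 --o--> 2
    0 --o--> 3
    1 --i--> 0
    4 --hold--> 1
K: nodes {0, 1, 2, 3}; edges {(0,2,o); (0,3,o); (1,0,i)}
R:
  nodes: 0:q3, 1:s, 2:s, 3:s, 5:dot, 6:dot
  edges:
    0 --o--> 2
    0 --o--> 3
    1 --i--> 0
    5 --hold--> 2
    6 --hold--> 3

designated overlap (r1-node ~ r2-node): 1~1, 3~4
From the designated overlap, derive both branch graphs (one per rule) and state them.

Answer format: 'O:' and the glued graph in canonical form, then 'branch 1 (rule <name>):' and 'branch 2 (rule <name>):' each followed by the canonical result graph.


O:
nodes: 0:q1, 1:s, 2:s, 3:dot, 4:q2, 5:s, 6:s
edges: (0,2,o); (1,0,i); (1,4,i); (3,1,hold); (4,5,o); (4,6,o)
branch 1 (rule r1):
nodes: 0:q1, 1:s, 2:s, 4:q2, 5:s, 6:s, 7:dot
edges: (0,2,o); (1,0,i); (1,4,i); (4,5,o); (4,6,o); (7,2,hold)
branch 2 (rule r2):
nodes: 0:q1, 1:s, 2:s, 4:q2, 5:s, 6:s, 7:dot, 8:dot
edges: (0,2,o); (1,0,i); (1,4,i); (4,5,o); (4,6,o); (7,5,hold); (8,6,hold)


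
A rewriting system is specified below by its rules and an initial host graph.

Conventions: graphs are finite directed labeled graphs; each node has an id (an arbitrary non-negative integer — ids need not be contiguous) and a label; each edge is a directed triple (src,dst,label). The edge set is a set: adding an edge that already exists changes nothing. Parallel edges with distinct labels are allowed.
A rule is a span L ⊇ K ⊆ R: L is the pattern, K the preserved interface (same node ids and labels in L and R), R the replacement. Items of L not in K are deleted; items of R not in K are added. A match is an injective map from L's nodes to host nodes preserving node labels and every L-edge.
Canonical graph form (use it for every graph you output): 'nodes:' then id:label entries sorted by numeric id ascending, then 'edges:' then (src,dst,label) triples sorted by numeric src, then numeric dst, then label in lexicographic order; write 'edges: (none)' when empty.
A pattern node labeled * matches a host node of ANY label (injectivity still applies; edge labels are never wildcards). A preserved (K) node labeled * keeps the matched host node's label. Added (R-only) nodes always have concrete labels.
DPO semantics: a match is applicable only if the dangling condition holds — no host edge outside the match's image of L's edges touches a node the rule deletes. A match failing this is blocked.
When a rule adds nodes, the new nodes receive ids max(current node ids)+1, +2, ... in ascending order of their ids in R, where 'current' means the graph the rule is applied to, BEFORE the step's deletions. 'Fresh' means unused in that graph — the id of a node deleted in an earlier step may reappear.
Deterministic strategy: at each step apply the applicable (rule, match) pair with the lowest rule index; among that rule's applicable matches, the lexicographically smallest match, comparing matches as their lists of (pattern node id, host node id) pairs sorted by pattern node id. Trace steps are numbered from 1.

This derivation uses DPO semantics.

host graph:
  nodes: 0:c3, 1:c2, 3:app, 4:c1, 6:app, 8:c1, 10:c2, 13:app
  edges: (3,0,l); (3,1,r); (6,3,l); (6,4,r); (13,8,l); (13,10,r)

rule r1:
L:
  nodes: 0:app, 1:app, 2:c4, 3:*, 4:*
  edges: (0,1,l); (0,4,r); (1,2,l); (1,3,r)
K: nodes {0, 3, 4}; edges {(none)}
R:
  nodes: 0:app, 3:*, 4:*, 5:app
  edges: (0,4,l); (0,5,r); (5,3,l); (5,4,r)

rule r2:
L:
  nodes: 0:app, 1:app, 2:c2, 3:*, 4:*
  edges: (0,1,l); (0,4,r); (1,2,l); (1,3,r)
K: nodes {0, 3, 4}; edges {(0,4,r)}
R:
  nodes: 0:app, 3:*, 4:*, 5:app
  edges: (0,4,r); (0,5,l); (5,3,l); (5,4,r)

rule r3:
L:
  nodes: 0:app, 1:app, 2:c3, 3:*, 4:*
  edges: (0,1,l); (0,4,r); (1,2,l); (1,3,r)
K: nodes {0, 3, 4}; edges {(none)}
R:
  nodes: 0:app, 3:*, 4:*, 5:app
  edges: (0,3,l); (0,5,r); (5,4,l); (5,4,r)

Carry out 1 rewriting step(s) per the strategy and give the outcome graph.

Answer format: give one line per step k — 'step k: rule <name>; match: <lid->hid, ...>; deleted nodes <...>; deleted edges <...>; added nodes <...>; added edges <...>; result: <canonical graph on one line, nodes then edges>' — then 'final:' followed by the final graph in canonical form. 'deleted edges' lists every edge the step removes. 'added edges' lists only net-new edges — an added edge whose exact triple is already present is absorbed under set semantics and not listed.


step 1: rule r3; match: 0->6, 1->3, 2->0, 3->1, 4->4; deleted nodes 0, 3; deleted edges (3,0,l); (3,1,r); (6,3,l); (6,4,r); added nodes 14; added edges (6,1,l); (6,14,r); (14,4,l); (14,4,r); result: nodes: 1:c2, 4:c1, 6:app, 8:c1, 10:c2, 13:app, 14:app edges: (6,1,l); (6,14,r); (13,8,l); (13,10,r); (14,4,l); (14,4,r)
final:
nodes: 1:c2, 4:c1, 6:app, 8:c1, 10:c2, 13:app, 14:app
edges: (6,1,l); (6,14,r); (13,8,l); (13,10,r); (14,4,l); (14,4,r)


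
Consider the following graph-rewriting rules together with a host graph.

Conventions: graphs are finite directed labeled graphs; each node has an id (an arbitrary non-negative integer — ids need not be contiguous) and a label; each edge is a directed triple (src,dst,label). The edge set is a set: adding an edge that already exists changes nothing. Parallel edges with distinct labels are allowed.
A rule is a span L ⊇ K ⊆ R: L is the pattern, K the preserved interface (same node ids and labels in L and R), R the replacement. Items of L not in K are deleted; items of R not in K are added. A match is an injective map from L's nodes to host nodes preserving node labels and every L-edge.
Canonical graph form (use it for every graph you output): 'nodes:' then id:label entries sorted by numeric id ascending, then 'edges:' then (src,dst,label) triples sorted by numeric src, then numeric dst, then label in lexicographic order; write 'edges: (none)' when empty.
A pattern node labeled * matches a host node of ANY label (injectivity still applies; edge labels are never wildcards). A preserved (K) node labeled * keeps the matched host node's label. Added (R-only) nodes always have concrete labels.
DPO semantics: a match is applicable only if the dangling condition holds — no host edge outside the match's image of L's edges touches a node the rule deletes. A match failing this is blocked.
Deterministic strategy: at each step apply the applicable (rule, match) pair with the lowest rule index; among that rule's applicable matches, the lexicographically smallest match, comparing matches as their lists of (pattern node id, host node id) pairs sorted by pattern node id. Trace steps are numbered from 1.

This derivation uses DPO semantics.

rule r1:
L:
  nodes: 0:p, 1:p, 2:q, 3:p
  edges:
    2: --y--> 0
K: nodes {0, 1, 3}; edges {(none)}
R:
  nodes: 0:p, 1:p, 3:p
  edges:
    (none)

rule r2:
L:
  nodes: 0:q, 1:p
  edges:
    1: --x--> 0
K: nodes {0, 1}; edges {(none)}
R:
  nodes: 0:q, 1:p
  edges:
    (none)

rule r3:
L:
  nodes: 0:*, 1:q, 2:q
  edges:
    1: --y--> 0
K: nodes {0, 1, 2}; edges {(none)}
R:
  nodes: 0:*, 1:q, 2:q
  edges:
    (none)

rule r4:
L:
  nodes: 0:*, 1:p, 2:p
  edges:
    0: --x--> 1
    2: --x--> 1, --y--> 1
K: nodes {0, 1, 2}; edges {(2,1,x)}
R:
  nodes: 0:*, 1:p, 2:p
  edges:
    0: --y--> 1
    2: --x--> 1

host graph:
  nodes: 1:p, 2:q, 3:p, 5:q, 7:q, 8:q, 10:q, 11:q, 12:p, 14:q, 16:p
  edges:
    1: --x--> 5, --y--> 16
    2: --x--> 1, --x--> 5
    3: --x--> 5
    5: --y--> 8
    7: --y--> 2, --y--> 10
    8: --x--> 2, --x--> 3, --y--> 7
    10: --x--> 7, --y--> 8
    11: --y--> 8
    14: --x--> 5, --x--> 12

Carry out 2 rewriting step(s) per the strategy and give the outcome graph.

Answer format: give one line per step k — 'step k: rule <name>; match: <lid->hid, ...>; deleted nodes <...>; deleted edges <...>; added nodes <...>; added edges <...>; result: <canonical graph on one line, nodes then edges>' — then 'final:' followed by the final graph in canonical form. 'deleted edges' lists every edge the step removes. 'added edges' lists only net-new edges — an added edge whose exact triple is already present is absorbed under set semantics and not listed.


step 1: rule r2; match: 0->5, 1->1; deleted nodes (none); deleted edges (1,5,x); added nodes (none); added edges (none); result: nodes: 1:p, 2:q, 3:p, 5:q, 7:q, 8:q, 10:q, 11:q, 12:p, 14:q, 16:p edges: (1,16,y); (2,1,x); (2,5,x); (3,5,x); (5,8,y); (7,2,y); (7,10,y); (8,2,x); (8,3,x); (8,7,y); (10,7,x); (10,8,y); (11,8,y); (14,5,x); (14,12,x)
step 2: rule r2; match: 0->5, 1->3; deleted nodes (none); deleted edges (3,5,x); added nodes (none); added edges (none); result: nodes: 1:p, 2:q, 3:p, 5:q, 7:q, 8:q, 10:q, 11:q, 12:p, 14:q, 16:p edges: (1,16,y); (2,1,x); (2,5,x); (5,8,y); (7,2,y); (7,10,y); (8,2,x); (8,3,x); (8,7,y); (10,7,x); (10,8,y); (11,8,y); (14,5,x); (14,12,x)
final:
nodes: 1:p, 2:q, 3:p, 5:q, 7:q, 8:q, 10:q, 11:q, 12:p, 14:q, 16:p
edges: (1,16,y); (2,1,x); (2,5,x); (5,8,y); (7,2,y); (7,10,y); (8,2,x); (8,3,x); (8,7,y); (10,7,x); (10,8,y); (11,8,y); (14,5,x); (14,12,x)


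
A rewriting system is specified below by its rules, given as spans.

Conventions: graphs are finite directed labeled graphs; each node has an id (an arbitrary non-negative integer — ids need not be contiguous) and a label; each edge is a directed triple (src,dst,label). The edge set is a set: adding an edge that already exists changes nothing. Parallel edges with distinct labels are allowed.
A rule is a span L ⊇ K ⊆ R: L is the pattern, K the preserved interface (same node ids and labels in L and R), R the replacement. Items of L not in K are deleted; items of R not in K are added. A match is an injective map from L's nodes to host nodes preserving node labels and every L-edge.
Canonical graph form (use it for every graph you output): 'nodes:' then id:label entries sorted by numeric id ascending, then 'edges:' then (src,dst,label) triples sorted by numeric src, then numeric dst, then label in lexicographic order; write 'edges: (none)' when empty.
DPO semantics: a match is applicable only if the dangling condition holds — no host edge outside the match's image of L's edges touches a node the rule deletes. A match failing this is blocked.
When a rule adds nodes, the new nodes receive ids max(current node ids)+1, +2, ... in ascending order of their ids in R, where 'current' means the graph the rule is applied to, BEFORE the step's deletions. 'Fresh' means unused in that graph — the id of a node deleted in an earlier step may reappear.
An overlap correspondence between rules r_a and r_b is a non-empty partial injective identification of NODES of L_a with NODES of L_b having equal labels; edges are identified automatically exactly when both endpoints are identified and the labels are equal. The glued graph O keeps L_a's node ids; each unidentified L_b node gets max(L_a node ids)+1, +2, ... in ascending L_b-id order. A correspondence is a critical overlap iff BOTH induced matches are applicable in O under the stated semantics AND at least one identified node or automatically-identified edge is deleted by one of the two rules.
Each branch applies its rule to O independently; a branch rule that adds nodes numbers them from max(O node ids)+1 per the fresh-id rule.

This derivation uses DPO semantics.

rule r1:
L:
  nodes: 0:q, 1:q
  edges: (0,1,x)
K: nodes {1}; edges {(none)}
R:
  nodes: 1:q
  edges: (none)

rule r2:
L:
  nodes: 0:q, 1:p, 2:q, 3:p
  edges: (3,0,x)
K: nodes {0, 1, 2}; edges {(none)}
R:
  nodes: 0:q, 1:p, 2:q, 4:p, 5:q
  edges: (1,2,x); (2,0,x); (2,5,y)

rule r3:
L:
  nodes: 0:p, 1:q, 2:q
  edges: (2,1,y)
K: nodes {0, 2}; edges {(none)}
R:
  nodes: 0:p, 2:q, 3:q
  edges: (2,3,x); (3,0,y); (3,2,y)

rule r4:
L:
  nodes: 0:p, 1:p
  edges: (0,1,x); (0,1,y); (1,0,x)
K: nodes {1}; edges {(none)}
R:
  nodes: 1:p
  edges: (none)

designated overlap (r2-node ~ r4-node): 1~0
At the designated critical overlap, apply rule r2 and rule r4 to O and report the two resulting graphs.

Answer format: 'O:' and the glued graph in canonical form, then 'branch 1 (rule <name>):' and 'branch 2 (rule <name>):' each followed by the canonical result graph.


O:
nodes: 0:q, 1:p, 2:q, 3:p, 4:p
edges: (1,4,x); (1,4,y); (3,0,x); (4,1,x)
branch 1 (rule r2):
nodes: 0:q, 1:p, 2:q, 4:p, 5:p, 6:q
edges: (1,2,x); (1,4,x); (1,4,y); (2,0,x); (2,6,y); (4,1,x)
branch 2 (rule r4):
nodes: 0:q, 2:q, 3:p, 4:p
edges: (3,0,x)


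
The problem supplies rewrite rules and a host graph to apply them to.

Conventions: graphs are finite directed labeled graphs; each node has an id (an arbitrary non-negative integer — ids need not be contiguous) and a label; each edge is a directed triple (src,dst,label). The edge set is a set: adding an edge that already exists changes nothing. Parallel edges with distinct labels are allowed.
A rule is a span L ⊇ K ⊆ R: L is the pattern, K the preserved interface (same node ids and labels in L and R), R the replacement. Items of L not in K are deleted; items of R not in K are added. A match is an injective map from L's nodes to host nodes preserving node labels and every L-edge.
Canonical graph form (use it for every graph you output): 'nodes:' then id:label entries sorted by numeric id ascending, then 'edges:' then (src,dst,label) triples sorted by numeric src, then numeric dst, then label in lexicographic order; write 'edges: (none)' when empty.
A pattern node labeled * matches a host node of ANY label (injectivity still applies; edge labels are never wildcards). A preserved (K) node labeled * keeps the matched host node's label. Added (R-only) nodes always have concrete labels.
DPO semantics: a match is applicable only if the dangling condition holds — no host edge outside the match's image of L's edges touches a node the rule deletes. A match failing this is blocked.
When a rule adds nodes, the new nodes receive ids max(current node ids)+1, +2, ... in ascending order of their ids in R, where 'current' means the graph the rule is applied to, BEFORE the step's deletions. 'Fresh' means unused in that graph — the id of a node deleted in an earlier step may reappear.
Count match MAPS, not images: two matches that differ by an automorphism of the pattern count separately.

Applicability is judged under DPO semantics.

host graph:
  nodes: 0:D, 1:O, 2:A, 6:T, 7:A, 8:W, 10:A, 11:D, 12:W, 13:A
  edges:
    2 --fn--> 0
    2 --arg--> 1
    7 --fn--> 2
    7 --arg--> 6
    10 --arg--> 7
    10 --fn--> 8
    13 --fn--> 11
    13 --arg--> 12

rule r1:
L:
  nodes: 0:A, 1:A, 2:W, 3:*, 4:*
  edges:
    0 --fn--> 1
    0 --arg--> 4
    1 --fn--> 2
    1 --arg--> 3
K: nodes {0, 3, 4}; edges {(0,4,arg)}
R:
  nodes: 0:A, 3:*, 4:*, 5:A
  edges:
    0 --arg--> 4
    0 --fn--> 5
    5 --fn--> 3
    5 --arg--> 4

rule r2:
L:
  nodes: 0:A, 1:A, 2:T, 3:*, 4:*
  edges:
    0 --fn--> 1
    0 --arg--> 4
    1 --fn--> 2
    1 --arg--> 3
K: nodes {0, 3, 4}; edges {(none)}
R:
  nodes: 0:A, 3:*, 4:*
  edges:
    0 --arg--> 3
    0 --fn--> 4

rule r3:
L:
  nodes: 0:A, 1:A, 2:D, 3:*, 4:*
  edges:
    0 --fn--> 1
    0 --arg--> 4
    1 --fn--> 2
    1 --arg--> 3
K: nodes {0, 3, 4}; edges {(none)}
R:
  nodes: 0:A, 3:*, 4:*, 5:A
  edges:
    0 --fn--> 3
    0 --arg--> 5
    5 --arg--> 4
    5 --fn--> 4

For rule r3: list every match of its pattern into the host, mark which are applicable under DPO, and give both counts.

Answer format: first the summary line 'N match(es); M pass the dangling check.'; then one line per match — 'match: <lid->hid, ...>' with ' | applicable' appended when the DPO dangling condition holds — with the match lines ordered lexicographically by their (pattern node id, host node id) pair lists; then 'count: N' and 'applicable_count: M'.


1 match(es); 1 pass the dangling check.
match: 0->7, 1->2, 2->0, 3->1, 4->6 | applicable
count: 1
applicable_count: 1


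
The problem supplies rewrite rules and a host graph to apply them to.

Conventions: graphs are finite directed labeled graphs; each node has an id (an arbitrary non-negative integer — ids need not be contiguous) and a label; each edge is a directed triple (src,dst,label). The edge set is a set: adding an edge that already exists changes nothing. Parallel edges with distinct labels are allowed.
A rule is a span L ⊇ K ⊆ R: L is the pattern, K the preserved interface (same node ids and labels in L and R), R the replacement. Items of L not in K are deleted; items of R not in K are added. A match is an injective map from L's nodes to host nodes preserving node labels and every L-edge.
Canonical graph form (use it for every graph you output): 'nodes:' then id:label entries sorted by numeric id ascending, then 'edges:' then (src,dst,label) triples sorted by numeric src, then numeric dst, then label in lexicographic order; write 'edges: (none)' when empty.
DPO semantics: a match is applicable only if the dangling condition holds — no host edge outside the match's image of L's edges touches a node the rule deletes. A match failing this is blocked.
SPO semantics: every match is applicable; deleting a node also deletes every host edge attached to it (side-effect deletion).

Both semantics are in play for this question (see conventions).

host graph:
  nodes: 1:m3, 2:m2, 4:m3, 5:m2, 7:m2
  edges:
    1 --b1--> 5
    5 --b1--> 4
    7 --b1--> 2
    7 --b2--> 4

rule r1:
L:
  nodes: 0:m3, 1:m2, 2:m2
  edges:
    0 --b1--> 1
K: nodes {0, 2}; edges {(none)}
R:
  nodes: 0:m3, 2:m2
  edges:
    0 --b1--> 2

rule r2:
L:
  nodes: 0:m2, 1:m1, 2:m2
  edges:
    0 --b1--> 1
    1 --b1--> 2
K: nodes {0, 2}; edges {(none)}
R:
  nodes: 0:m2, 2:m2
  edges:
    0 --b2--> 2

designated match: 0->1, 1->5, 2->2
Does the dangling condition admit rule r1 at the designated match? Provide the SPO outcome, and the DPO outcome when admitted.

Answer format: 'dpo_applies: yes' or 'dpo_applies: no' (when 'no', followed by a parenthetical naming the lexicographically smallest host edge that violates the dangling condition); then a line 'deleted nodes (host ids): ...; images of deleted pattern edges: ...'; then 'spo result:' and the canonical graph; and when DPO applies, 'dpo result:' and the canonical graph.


dpo_applies: no
(the rule deletes node 5, which keeps host edge (5,4,b1) outside the match image — the dangling condition fails, DPO blocks; SPO proceeds and side-deletes such edges)
deleted nodes (host ids): 5; images of deleted pattern edges: (1,5,b1)
spo result:
nodes: 1:m3, 2:m2, 4:m3, 7:m2
edges: (1,2,b1); (7,2,b1); (7,4,b2)


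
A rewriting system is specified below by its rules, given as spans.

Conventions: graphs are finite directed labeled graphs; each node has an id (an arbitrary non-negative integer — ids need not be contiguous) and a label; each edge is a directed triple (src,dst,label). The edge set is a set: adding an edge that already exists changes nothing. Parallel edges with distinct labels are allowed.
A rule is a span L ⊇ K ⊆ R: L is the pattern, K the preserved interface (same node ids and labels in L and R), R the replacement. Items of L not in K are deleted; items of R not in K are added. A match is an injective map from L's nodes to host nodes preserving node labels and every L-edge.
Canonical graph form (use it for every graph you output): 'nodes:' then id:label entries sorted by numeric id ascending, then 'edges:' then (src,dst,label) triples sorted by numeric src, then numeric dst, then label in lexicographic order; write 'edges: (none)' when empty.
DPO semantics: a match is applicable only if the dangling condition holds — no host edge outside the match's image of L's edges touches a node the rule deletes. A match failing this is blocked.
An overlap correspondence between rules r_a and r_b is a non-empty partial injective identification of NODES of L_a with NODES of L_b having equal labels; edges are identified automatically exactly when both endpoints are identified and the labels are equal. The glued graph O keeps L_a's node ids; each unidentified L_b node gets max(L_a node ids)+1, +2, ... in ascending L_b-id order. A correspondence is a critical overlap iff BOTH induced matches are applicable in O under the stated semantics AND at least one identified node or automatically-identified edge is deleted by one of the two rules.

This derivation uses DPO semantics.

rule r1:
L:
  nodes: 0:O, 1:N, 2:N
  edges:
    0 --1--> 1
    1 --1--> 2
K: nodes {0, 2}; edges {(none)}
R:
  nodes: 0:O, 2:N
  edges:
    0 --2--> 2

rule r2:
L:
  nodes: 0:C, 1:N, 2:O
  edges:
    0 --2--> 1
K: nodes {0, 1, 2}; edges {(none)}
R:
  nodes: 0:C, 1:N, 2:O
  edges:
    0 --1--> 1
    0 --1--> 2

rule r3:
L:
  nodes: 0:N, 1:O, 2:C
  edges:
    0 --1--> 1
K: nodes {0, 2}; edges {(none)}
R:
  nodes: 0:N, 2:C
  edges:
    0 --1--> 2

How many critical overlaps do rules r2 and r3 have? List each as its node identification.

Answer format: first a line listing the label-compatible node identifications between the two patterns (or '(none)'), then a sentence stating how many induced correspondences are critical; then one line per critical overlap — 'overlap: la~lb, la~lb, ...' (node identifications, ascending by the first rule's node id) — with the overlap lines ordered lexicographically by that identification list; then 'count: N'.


label-compatible node identifications between L(r2) and L(r3): 0~2, 1~0, 2~1
4 of the induced correspondences are critical overlaps of r2 and r3.
overlap: 0~2, 1~0, 2~1
overlap: 0~2, 2~1
overlap: 1~0, 2~1
overlap: 2~1
count: 4


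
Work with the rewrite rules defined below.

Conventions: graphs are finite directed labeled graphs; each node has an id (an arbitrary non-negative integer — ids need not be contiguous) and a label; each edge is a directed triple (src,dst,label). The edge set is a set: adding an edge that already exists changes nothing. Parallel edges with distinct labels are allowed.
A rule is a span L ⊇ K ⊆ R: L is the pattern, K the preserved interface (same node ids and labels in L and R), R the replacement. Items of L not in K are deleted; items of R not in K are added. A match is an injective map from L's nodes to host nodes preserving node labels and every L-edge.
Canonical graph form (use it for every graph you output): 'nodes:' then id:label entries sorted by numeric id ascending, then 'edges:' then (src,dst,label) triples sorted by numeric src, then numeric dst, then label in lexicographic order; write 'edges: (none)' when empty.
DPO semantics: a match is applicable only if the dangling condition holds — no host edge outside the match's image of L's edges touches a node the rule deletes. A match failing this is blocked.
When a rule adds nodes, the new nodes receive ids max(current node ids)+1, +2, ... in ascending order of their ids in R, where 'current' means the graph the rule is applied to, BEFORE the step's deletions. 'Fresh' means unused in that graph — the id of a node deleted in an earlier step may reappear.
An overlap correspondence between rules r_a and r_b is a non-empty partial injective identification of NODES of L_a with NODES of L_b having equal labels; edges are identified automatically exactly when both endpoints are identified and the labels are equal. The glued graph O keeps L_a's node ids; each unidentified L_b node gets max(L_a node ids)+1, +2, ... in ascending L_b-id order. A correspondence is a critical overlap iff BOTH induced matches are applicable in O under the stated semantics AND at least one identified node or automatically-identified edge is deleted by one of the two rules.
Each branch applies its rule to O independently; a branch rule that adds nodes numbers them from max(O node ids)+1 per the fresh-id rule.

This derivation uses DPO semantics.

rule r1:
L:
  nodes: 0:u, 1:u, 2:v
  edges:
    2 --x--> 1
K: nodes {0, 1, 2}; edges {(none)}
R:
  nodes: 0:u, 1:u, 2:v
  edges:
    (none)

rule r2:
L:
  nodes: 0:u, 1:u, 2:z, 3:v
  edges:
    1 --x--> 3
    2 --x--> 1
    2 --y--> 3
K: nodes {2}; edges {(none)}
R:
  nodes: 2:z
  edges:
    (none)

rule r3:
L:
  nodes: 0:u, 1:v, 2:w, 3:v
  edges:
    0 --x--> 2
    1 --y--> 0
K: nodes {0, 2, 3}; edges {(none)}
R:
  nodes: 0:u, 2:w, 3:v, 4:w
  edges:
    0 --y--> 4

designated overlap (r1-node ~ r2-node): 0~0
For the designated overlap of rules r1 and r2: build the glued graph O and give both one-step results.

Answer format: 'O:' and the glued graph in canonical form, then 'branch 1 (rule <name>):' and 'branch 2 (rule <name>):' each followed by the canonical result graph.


O:
nodes: 0:u, 1:u, 2:v, 3:u, 4:z, 5:v
edges: (2,1,x); (3,5,x); (4,3,x); (4,5,y)
branch 1 (rule r1):
nodes: 0:u, 1:u, 2:v, 3:u, 4:z, 5:v
edges: (3,5,x); (4,3,x); (4,5,y)
branch 2 (rule r2):
nodes: 1:u, 2:v, 4:z
edges: (2,1,x)


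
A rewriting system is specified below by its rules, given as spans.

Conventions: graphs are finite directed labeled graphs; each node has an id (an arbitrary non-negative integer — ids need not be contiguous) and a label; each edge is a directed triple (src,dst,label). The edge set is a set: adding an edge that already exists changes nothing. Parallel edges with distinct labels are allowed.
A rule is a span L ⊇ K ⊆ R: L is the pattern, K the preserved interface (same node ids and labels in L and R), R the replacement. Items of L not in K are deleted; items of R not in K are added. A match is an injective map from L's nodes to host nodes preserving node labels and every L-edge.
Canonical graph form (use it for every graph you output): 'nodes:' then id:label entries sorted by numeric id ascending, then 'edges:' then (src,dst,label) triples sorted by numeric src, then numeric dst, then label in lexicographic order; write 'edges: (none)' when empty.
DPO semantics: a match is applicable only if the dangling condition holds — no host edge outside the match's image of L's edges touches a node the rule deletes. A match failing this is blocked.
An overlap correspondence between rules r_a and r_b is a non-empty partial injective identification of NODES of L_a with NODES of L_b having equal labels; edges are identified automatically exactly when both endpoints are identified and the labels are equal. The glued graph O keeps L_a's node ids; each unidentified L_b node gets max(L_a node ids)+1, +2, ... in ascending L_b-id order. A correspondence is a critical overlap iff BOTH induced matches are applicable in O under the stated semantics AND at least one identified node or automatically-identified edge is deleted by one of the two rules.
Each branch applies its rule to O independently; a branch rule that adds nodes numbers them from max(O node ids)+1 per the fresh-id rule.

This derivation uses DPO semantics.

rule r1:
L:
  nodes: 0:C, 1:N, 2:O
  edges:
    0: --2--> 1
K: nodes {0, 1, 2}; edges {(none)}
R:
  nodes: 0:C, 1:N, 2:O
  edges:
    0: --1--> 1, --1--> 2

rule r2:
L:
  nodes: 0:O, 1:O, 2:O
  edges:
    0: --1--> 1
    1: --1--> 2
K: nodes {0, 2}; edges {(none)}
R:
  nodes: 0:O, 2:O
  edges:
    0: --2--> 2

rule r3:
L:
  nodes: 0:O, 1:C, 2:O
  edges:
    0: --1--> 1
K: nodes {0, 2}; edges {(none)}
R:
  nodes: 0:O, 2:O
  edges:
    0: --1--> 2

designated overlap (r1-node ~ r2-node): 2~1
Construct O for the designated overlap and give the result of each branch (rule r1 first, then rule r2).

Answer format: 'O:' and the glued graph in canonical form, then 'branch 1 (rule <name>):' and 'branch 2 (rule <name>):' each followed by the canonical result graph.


O:
nodes: 0:C, 1:N, 2:O, 3:O, 4:O
edges: (0,1,2); (2,4,1); (3,2,1)
branch 1 (rule r1):
nodes: 0:C, 1:N, 2:O, 3:O, 4:O
edges: (0,1,1); (0,2,1); (2,4,1); (3,2,1)
branch 2 (rule r2):
nodes: 0:C, 1:N, 3:O, 4:O
edges: (0,1,2); (3,4,2)


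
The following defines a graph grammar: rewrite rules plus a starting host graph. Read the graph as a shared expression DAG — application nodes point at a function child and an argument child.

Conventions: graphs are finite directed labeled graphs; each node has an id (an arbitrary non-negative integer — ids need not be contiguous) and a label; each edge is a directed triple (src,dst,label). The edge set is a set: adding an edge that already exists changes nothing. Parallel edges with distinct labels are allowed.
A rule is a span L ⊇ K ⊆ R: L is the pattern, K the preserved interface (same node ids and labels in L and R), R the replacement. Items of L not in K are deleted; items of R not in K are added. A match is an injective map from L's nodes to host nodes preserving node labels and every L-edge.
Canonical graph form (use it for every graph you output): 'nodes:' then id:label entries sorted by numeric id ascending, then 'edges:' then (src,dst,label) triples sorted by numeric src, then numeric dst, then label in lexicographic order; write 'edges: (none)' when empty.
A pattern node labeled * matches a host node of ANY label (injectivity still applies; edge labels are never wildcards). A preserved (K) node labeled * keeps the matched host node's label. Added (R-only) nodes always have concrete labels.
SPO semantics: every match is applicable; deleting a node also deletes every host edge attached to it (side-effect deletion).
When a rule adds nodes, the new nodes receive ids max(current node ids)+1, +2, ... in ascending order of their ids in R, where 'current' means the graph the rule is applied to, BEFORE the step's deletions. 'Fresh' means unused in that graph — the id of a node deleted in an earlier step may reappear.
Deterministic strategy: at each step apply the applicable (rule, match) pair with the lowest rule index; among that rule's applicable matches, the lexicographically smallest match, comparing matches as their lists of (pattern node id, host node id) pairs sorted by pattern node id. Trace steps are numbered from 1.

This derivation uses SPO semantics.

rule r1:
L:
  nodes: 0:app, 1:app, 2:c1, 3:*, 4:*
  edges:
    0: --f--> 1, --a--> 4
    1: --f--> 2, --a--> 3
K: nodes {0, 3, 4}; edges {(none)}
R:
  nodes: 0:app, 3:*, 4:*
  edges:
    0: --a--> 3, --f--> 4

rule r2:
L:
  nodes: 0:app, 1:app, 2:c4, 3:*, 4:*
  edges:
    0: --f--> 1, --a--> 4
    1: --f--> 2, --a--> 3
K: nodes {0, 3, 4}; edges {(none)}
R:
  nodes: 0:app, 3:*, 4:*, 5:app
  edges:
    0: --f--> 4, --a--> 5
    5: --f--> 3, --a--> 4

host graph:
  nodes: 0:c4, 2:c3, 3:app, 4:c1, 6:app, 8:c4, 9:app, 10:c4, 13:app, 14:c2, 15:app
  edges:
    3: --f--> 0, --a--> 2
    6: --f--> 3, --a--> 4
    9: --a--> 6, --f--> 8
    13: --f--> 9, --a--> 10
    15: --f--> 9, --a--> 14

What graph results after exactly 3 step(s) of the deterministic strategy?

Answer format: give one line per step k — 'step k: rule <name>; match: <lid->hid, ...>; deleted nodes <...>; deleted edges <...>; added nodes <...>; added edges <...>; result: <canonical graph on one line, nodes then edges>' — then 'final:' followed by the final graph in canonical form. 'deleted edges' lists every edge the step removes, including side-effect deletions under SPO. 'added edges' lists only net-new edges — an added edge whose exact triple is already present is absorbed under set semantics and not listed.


step 1: rule r2; match: 0->6, 1->3, 2->0, 3->2, 4->4; deleted nodes 0, 3; deleted edges (3,0,f); (3,2,a); (6,3,f); (6,4,a); added nodes 16; added edges (6,4,f); (6,16,a); (16,2,f); (16,4,a); result: nodes: 2:c3, 4:c1, 6:app, 8:c4, 9:app, 10:c4, 13:app, 14:c2, 15:app, 16:app edges: (6,4,f); (6,16,a); (9,6,a); (9,8,f); (13,9,f); (13,10,a); (15,9,f); (15,14,a); (16,2,f); (16,4,a)
step 2: rule r2; match: 0->13, 1->9, 2->8, 3->6, 4->10; deleted nodes 8, 9; deleted edges (9,6,a); (9,8,f); (13,9,f); (13,10,a); (15,9,f); added nodes 17; added edges (13,10,f); (13,17,a); (17,6,f); (17,10,a); result: nodes: 2:c3, 4:c1, 6:app, 10:c4, 13:app, 14:c2, 15:app, 16:app, 17:app edges: (6,4,f); (6,16,a); (13,10,f); (13,17,a); (15,14,a); (16,2,f); (16,4,a); (17,6,f); (17,10,a)
step 3: rule r1; match: 0->17, 1->6, 2->4, 3->16, 4->10; deleted nodes 4, 6; deleted edges (6,4,f); (6,16,a); (16,4,a); (17,6,f); (17,10,a); added nodes (none); added edges (17,10,f); (17,16,a); result: nodes: 2:c3, 10:c4, 13:app, 14:c2, 15:app, 16:app, 17:app edges: (13,10,f); (13,17,a); (15,14,a); (16,2,f); (17,10,f); (17,16,a)
final:
nodes: 2:c3, 10:c4, 13:app, 14:c2, 15:app, 16:app, 17:app
edges: (13,10,f); (13,17,a); (15,14,a); (16,2,f); (17,10,f); (17,16,a)


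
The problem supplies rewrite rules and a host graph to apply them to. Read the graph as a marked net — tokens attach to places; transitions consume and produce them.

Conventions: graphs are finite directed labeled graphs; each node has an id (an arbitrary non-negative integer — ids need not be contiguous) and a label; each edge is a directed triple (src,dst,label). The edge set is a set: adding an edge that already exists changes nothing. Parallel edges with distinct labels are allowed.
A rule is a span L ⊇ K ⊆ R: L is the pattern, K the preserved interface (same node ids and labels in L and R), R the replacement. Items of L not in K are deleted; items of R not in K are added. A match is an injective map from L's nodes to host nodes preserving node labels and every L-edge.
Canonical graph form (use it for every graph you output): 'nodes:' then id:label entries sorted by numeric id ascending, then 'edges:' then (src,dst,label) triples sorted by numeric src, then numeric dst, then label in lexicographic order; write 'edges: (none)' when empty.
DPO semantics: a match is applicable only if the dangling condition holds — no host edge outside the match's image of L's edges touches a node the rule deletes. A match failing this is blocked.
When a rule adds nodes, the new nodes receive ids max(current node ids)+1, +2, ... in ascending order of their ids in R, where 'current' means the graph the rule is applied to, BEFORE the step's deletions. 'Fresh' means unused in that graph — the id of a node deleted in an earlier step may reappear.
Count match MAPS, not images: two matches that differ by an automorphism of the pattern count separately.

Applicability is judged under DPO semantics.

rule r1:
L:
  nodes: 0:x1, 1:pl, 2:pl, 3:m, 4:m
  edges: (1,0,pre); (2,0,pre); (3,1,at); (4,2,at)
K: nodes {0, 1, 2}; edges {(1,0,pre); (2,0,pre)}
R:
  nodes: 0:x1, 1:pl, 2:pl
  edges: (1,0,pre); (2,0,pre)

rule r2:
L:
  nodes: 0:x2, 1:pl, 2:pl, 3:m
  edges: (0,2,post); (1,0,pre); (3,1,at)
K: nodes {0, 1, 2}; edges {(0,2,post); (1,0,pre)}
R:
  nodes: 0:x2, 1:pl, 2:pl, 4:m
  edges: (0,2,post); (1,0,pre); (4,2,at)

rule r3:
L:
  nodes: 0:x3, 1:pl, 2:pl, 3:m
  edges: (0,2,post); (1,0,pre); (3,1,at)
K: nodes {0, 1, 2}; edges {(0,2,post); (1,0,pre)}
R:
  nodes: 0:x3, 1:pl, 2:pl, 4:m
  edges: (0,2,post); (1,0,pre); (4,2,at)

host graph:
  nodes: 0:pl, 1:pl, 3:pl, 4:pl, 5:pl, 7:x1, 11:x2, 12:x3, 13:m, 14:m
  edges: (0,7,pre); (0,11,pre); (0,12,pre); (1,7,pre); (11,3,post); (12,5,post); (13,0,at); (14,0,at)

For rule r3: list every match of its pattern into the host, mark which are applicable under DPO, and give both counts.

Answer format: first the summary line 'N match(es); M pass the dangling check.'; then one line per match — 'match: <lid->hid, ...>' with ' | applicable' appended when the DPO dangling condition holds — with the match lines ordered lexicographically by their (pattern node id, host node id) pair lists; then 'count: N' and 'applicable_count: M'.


2 match(es); 2 pass the dangling check.
match: 0->12, 1->0, 2->5, 3->13 | applicable
match: 0->12, 1->0, 2->5, 3->14 | applicable
count: 2
applicable_count: 2


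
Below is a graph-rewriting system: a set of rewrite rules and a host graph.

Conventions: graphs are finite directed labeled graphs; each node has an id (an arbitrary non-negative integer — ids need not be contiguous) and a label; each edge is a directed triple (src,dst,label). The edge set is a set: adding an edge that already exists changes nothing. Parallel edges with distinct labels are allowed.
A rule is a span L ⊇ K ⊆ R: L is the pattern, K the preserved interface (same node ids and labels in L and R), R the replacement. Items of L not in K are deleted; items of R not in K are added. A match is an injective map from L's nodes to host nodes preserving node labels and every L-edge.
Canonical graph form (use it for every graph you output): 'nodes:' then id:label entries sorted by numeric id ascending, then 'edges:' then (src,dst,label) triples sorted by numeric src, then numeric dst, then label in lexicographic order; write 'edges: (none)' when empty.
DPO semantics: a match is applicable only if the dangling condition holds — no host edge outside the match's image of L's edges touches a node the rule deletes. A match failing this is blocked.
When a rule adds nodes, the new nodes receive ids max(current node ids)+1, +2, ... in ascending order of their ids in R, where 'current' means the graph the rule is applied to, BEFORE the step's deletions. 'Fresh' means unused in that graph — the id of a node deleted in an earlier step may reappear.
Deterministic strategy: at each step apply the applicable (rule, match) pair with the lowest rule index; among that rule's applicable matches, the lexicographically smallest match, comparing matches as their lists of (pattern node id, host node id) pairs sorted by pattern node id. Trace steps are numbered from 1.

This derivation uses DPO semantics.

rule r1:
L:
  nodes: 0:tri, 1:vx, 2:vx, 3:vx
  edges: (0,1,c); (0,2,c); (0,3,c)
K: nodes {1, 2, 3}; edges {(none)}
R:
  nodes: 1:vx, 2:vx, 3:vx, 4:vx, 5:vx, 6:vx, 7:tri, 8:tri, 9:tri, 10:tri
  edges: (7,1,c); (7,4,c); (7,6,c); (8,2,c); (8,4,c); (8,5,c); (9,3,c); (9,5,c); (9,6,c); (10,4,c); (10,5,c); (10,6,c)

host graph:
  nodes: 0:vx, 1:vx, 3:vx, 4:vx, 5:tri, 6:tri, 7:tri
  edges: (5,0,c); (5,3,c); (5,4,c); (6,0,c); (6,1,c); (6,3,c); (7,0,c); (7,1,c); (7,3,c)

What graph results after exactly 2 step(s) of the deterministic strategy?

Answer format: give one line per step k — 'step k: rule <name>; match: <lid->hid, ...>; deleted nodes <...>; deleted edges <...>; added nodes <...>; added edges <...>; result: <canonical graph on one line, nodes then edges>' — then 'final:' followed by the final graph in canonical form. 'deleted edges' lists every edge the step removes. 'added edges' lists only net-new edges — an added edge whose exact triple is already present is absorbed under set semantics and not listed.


step 1: rule r1; match: 0->5, 1->0, 2->3, 3->4; deleted nodes 5; deleted edges (5,0,c); (5,3,c); (5,4,c); added nodes 8, 9, 10, 11, 12, 13, 14; added edges (11,0,c); (11,8,c); (11,10,c); (12,3,c); (12,8,c); (12,9,c); (13,4,c); (13,9,c); (13,10,c); (14,8,c); (14,9,c); (14,10,c); result: nodes: 0:vx, 1:vx, 3:vx, 4:vx, 6:tri, 7:tri, 8:vx, 9:vx, 10:vx, 11:tri, 12:tri, 13:tri, 14:tri edges: (6,0,c); (6,1,c); (6,3,c); (7,0,c); (7,1,c); (7,3,c); (11,0,c); (11,8,c); (11,10,c); (12,3,c); (12,8,c); (12,9,c); (13,4,c); (13,9,c); (13,10,c); (14,8,c); (14,9,c); (14,10,c)
step 2: rule r1; match: 0->6, 1->0, 2->1, 3->3; deleted nodes 6; deleted edges (6,0,c); (6,1,c); (6,3,c); added nodes 15, 16, 17, 18, 19, 20, 21; added edges (18,0,c); (18,15,c); (18,17,c); (19,1,c); (19,15,c); (19,16,c); (20,3,c); (20,16,c); (20,17,c); (21,15,c); (21,16,c); (21,17,c); result: nodes: 0:vx, 1:vx, 3:vx, 4:vx, 7:tri, 8:vx, 9:vx, 10:vx, 11:tri, 12:tri, 13:tri, 14:tri, 15:vx, 16:vx, 17:vx, 18:tri, 19:tri, 20:tri, 21:tri edges: (7,0,c); (7,1,c); (7,3,c); (11,0,c); (11,8,c); (11,10,c); (12,3,c); (12,8,c); (12,9,c); (13,4,c); (13,9,c); (13,10,c); (14,8,c); (14,9,c); (14,10,c); (18,0,c); (18,15,c); (18,17,c); (19,1,c); (19,15,c); (19,16,c); (20,3,c); (20,16,c); (20,17,c); (21,15,c); (21,16,c); (21,17,c)
final:
nodes: 0:vx, 1:vx, 3:vx, 4:vx, 7:tri, 8:vx, 9:vx, 10:vx, 11:tri, 12:tri, 13:tri, 14:tri, 15:vx, 16:vx, 17:vx, 18:tri, 19:tri, 20:tri, 21:tri
edges: (7,0,c); (7,1,c); (7,3,c); (11,0,c); (11,8,c); (11,10,c); (12,3,c); (12,8,c); (12,9,c); (13,4,c); (13,9,c); (13,10,c); (14,8,c); (14,9,c); (14,10,c); (18,0,c); (18,15,c); (18,17,c); (19,1,c); (19,15,c); (19,16,c); (20,3,c); (20,16,c); (20,17,c); (21,15,c); (21,16,c); (21,17,c)
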